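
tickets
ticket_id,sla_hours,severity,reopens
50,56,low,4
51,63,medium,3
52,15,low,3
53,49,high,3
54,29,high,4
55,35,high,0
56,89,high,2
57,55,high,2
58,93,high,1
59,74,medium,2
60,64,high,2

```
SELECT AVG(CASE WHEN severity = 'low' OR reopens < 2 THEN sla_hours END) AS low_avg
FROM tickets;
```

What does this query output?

49.75

ticket_id=50: ✓ → 56
ticket_id=51: ✗
ticket_id=52: ✓ → 15
ticket_id=53: ✗
ticket_id=54: ✗
ticket_id=55: ✓ → 35
ticket_id=56: ✗
ticket_id=57: ✗
ticket_id=58: ✓ → 93
ticket_id=59: ✗
ticket_id=60: ✗
low_avg = (56 + 15 + 35 + 93) / 4 = 49.75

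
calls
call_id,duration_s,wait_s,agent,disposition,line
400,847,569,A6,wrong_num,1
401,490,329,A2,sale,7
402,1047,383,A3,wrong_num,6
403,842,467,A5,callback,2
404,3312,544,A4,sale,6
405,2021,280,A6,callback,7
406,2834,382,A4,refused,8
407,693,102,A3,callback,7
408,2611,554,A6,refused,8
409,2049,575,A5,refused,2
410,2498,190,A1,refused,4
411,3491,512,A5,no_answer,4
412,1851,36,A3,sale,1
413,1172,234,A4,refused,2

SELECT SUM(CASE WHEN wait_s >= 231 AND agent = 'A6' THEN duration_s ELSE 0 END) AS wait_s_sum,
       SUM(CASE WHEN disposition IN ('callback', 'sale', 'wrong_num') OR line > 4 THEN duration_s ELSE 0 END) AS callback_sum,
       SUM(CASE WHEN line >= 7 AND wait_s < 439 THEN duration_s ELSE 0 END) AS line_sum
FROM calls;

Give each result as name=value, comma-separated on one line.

[wait_s_sum: wait_s >= 231 AND agent = 'A6']
call_id=400: ✓ → 847
call_id=401: ✗
call_id=402: ✗
call_id=403: ✗
call_id=404: ✗
call_id=405: ✓ → 2021
call_id=406: ✗
call_id=407: ✗
call_id=408: ✓ → 2611
call_id=409: ✗
call_id=410: ✗
call_id=411: ✗
call_id=412: ✗
call_id=413: ✗
wait_s_sum = 847 + 2021 + 2611 = 5479
—
[callback_sum: disposition IN ('callback', 'sale', 'wrong_num') OR line > 4]
call_id=400: ✓ → 847
call_id=401: ✓ → 490
call_id=402: ✓ → 1047
call_id=403: ✓ → 842
call_id=404: ✓ → 3312
call_id=405: ✓ → 2021
call_id=406: ✓ → 2834
call_id=407: ✓ → 693
call_id=408: ✓ → 2611
call_id=409: ✗
call_id=410: ✗
call_id=411: ✗
call_id=412: ✓ → 1851
call_id=413: ✗
callback_sum = 847 + 490 + 1047 + 842 + 3312 + 2021 + 2834 + 693 + 2611 + 1851 = 16548
—
[line_sum: line >= 7 AND wait_s < 439]
call_id=400: ✗
call_id=401: ✓ → 490
call_id=402: ✗
call_id=403: ✗
call_id=404: ✗
call_id=405: ✓ → 2021
call_id=406: ✓ → 2834
call_id=407: ✓ → 693
call_id=408: ✗
call_id=409: ✗
call_id=410: ✗
call_id=411: ✗
call_id=412: ✗
call_id=413: ✗
line_sum = 490 + 2021 + 2834 + 693 = 6038

wait_s_sum=5479, callback_sum=16548, line_sum=6038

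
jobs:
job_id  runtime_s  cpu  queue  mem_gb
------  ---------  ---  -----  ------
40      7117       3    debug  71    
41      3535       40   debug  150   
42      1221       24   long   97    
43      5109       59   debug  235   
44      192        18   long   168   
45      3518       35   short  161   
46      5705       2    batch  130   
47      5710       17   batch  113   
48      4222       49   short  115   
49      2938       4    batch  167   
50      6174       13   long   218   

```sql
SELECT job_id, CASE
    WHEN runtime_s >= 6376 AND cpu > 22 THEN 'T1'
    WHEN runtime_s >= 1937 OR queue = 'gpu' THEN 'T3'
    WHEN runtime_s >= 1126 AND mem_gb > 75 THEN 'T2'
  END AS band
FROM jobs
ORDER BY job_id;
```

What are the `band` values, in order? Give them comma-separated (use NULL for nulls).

job_id=40: runtime_s >= 1937 OR queue = 'gpu' → T3
job_id=41: runtime_s >= 1937 OR queue = 'gpu' → T3
job_id=42: runtime_s >= 1126 AND mem_gb > 75 → T2
job_id=43: runtime_s >= 1937 OR queue = 'gpu' → T3
job_id=44: (no match → NULL) → NULL
job_id=45: runtime_s >= 1937 OR queue = 'gpu' → T3
job_id=46: runtime_s >= 1937 OR queue = 'gpu' → T3
job_id=47: runtime_s >= 1937 OR queue = 'gpu' → T3
job_id=48: runtime_s >= 1937 OR queue = 'gpu' → T3
job_id=49: runtime_s >= 1937 OR queue = 'gpu' → T3
job_id=50: runtime_s >= 1937 OR queue = 'gpu' → T3

T3, T3, T2, T3, NULL, T3, T3, T3, T3, T3, T3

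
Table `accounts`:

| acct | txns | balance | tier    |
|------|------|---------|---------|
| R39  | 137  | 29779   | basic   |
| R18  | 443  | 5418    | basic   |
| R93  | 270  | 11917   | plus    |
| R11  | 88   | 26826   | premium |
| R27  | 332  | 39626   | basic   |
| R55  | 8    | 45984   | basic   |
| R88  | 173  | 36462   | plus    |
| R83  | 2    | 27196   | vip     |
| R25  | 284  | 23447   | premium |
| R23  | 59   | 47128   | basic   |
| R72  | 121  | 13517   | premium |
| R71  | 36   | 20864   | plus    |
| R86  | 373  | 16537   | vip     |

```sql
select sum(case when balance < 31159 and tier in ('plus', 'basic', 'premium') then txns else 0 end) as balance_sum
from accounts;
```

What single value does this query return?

1379

acct=R39: ✓ → 137
acct=R18: ✓ → 443
acct=R93: ✓ → 270
acct=R11: ✓ → 88
acct=R27: ✗
acct=R55: ✗
acct=R88: ✗
acct=R83: ✗
acct=R25: ✓ → 284
acct=R23: ✗
acct=R72: ✓ → 121
acct=R71: ✓ → 36
acct=R86: ✗
balance_sum = 137 + 443 + 270 + 88 + 284 + 121 + 36 = 1379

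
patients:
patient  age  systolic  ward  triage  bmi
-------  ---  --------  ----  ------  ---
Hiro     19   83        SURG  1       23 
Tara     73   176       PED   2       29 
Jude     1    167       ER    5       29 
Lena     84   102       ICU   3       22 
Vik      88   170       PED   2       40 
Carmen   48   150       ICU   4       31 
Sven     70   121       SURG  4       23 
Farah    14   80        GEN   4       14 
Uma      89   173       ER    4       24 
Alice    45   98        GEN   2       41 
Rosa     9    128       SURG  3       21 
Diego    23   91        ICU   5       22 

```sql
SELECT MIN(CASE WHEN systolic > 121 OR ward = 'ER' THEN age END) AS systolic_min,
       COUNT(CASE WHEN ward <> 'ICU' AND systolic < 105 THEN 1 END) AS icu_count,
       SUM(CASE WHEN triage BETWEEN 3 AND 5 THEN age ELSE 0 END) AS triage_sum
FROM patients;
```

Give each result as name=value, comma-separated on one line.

systolic_min=1, icu_count=3, triage_sum=338

[systolic_min: systolic > 121 OR ward = 'ER']
patient=Hiro: ✗
patient=Tara: ✓ → 73
patient=Jude: ✓ → 1
patient=Lena: ✗
patient=Vik: ✓ → 88
patient=Carmen: ✓ → 48
patient=Sven: ✗
patient=Farah: ✗
patient=Uma: ✓ → 89
patient=Alice: ✗
patient=Rosa: ✓ → 9
patient=Diego: ✗
systolic_min = MIN(73, 1, 88, 48, 89, 9) = 1
—
[icu_count: ward <> 'ICU' AND systolic < 105]
patient=Hiro: ✓ → 1
patient=Tara: ✗
patient=Jude: ✗
patient=Lena: ✗
patient=Vik: ✗
patient=Carmen: ✗
patient=Sven: ✗
patient=Farah: ✓ → 1
patient=Uma: ✗
patient=Alice: ✓ → 1
patient=Rosa: ✗
patient=Diego: ✗
icu_count = COUNT(1, 1, 1) = 3
—
[triage_sum: triage BETWEEN 3 AND 5]
patient=Hiro: ✗
patient=Tara: ✗
patient=Jude: ✓ → 1
patient=Lena: ✓ → 84
patient=Vik: ✗
patient=Carmen: ✓ → 48
patient=Sven: ✓ → 70
patient=Farah: ✓ → 14
patient=Uma: ✓ → 89
patient=Alice: ✗
patient=Rosa: ✓ → 9
patient=Diego: ✓ → 23
triage_sum = 1 + 84 + 48 + 70 + 14 + 89 + 9 + 23 = 338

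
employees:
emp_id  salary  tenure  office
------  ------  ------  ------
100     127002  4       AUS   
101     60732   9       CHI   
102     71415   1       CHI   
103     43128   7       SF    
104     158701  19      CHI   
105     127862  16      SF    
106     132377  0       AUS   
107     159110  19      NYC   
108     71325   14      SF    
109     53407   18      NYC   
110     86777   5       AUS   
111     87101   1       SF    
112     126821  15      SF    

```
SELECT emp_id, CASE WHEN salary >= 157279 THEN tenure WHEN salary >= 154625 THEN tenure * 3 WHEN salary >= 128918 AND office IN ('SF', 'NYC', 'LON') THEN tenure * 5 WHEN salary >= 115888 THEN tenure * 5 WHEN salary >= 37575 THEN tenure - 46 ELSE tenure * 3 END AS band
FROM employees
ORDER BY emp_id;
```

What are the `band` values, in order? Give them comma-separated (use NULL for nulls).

emp_id=100: salary >= 115888 → 20
emp_id=101: salary >= 37575 → -37
emp_id=102: salary >= 37575 → -45
emp_id=103: salary >= 37575 → -39
emp_id=104: salary >= 157279 → 19
emp_id=105: salary >= 115888 → 80
emp_id=106: salary >= 115888 → 0
emp_id=107: salary >= 157279 → 19
emp_id=108: salary >= 37575 → -32
emp_id=109: salary >= 37575 → -28
emp_id=110: salary >= 37575 → -41
emp_id=111: salary >= 37575 → -45
emp_id=112: salary >= 115888 → 75

20, -37, -45, -39, 19, 80, 0, 19, -32, -28, -41, -45, 75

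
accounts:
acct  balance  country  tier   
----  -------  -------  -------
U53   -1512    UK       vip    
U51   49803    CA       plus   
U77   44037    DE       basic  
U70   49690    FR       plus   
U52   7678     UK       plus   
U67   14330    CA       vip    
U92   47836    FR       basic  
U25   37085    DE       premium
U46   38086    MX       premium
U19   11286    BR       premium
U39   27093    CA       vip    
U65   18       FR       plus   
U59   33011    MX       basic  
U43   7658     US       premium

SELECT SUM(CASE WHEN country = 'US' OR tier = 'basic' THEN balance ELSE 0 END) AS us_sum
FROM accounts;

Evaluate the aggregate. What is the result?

acct=U53: ✗
acct=U51: ✗
acct=U77: ✓ → 44037
acct=U70: ✗
acct=U52: ✗
acct=U67: ✗
acct=U92: ✓ → 47836
acct=U25: ✗
acct=U46: ✗
acct=U19: ✗
acct=U39: ✗
acct=U65: ✗
acct=U59: ✓ → 33011
acct=U43: ✓ → 7658
us_sum = 44037 + 47836 + 33011 + 7658 = 132542

132542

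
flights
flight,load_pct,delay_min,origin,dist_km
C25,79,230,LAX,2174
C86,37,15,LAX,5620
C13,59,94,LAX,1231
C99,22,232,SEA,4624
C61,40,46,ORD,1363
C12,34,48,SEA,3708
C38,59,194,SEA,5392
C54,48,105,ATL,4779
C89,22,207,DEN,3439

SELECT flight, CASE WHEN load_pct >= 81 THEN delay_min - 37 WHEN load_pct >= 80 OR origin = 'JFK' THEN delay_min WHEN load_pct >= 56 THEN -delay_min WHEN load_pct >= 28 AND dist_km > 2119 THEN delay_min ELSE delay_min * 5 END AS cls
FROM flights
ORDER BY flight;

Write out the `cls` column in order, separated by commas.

48, -94, -230, -194, 105, 230, 15, 1035, 1160

flight=C12: load_pct >= 28 AND dist_km > 2119 → 48
flight=C13: load_pct >= 56 → -94
flight=C25: load_pct >= 56 → -230
flight=C38: load_pct >= 56 → -194
flight=C54: load_pct >= 28 AND dist_km > 2119 → 105
flight=C61: ELSE → 230
flight=C86: load_pct >= 28 AND dist_km > 2119 → 15
flight=C89: ELSE → 1035
flight=C99: ELSE → 1160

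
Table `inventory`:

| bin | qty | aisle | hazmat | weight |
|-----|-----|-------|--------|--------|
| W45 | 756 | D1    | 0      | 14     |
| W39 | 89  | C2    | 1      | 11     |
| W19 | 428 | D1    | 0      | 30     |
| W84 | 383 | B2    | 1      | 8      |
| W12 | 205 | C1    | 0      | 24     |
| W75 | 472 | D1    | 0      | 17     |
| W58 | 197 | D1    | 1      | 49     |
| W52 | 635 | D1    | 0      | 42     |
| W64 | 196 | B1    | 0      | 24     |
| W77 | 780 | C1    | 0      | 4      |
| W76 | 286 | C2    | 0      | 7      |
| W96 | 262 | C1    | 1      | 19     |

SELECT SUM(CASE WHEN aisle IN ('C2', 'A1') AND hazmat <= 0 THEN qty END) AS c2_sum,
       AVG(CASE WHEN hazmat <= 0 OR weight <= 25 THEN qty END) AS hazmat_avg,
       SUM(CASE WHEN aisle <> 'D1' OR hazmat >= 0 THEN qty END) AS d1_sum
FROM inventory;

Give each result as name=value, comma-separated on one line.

[c2_sum: aisle IN ('C2', 'A1') AND hazmat <= 0]
bin=W45: ✗
bin=W39: ✗
bin=W19: ✗
bin=W84: ✗
bin=W12: ✗
bin=W75: ✗
bin=W58: ✗
bin=W52: ✗
bin=W64: ✗
bin=W77: ✗
bin=W76: ✓ → 286
bin=W96: ✗
c2_sum = 286
—
[hazmat_avg: hazmat <= 0 OR weight <= 25]
bin=W45: ✓ → 756
bin=W39: ✓ → 89
bin=W19: ✓ → 428
bin=W84: ✓ → 383
bin=W12: ✓ → 205
bin=W75: ✓ → 472
bin=W58: ✗
bin=W52: ✓ → 635
bin=W64: ✓ → 196
bin=W77: ✓ → 780
bin=W76: ✓ → 286
bin=W96: ✓ → 262
hazmat_avg = (756 + 89 + 428 + 383 + 205 + 472 + 635 + 196 + 780 + 286 + 262) / 11 = 408.3636363636
—
[d1_sum: aisle <> 'D1' OR hazmat >= 0]
bin=W45: ✓ → 756
bin=W39: ✓ → 89
bin=W19: ✓ → 428
bin=W84: ✓ → 383
bin=W12: ✓ → 205
bin=W75: ✓ → 472
bin=W58: ✓ → 197
bin=W52: ✓ → 635
bin=W64: ✓ → 196
bin=W77: ✓ → 780
bin=W76: ✓ → 286
bin=W96: ✓ → 262
d1_sum = 756 + 89 + 428 + 383 + 205 + 472 + 197 + 635 + 196 + 780 + 286 + 262 = 4689

c2_sum=286, hazmat_avg=408.3636363636, d1_sum=4689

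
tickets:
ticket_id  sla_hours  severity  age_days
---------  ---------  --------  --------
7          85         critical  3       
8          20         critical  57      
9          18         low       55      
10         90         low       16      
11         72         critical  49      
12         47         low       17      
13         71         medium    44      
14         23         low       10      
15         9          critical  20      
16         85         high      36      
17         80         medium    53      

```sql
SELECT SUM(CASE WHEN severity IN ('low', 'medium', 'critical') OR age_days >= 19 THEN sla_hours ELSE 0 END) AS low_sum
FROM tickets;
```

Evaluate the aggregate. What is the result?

ticket_id=7: ✓ → 85
ticket_id=8: ✓ → 20
ticket_id=9: ✓ → 18
ticket_id=10: ✓ → 90
ticket_id=11: ✓ → 72
ticket_id=12: ✓ → 47
ticket_id=13: ✓ → 71
ticket_id=14: ✓ → 23
ticket_id=15: ✓ → 9
ticket_id=16: ✓ → 85
ticket_id=17: ✓ → 80
low_sum = 85 + 20 + 18 + 90 + 72 + 47 + 71 + 23 + 9 + 85 + 80 = 600

600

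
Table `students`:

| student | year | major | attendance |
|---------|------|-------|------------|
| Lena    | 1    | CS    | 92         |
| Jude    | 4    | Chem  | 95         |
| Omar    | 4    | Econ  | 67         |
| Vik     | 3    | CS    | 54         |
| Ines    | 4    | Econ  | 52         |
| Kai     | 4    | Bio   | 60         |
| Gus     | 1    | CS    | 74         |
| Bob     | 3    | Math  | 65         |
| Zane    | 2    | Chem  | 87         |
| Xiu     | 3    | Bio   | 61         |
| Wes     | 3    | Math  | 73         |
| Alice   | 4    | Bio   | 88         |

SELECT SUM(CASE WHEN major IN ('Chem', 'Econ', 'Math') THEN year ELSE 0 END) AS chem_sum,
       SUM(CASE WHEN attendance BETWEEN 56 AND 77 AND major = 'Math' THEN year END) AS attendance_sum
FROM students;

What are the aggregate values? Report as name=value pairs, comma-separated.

[chem_sum: major IN ('Chem', 'Econ', 'Math')]
student=Lena: ✗
student=Jude: ✓ → 4
student=Omar: ✓ → 4
student=Vik: ✗
student=Ines: ✓ → 4
student=Kai: ✗
student=Gus: ✗
student=Bob: ✓ → 3
student=Zane: ✓ → 2
student=Xiu: ✗
student=Wes: ✓ → 3
student=Alice: ✗
chem_sum = 4 + 4 + 4 + 3 + 2 + 3 = 20
—
[attendance_sum: attendance BETWEEN 56 AND 77 AND major = 'Math']
student=Lena: ✗
student=Jude: ✗
student=Omar: ✗
student=Vik: ✗
student=Ines: ✗
student=Kai: ✗
student=Gus: ✗
student=Bob: ✓ → 3
student=Zane: ✗
student=Xiu: ✗
student=Wes: ✓ → 3
student=Alice: ✗
attendance_sum = 3 + 3 = 6

chem_sum=20, attendance_sum=6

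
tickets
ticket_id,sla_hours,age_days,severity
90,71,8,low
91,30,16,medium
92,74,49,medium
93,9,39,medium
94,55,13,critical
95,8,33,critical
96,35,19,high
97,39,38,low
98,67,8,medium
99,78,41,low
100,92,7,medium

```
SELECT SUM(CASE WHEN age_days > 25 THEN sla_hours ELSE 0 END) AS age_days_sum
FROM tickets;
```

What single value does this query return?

ticket_id=90: ✗
ticket_id=91: ✗
ticket_id=92: ✓ → 74
ticket_id=93: ✓ → 9
ticket_id=94: ✗
ticket_id=95: ✓ → 8
ticket_id=96: ✗
ticket_id=97: ✓ → 39
ticket_id=98: ✗
ticket_id=99: ✓ → 78
ticket_id=100: ✗
age_days_sum = 74 + 9 + 8 + 39 + 78 = 208

208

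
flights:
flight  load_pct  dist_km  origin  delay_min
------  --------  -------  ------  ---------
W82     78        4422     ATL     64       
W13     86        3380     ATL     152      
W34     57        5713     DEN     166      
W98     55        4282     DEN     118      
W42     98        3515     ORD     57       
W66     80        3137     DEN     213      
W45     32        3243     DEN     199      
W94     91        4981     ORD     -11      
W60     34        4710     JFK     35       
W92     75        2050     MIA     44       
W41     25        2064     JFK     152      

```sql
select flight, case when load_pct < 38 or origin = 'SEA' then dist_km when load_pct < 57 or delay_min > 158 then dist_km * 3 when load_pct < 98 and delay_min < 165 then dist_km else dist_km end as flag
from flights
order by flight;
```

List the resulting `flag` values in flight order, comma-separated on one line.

flight=W13: load_pct < 98 and delay_min < 165 → 3380
flight=W34: load_pct < 57 or delay_min > 158 → 17139
flight=W41: load_pct < 38 or origin = 'SEA' → 2064
flight=W42: ELSE → 3515
flight=W45: load_pct < 38 or origin = 'SEA' → 3243
flight=W60: load_pct < 38 or origin = 'SEA' → 4710
flight=W66: load_pct < 57 or delay_min > 158 → 9411
flight=W82: load_pct < 98 and delay_min < 165 → 4422
flight=W92: load_pct < 98 and delay_min < 165 → 2050
flight=W94: load_pct < 98 and delay_min < 165 → 4981
flight=W98: load_pct < 57 or delay_min > 158 → 12846

3380, 17139, 2064, 3515, 3243, 4710, 9411, 4422, 2050, 4981, 12846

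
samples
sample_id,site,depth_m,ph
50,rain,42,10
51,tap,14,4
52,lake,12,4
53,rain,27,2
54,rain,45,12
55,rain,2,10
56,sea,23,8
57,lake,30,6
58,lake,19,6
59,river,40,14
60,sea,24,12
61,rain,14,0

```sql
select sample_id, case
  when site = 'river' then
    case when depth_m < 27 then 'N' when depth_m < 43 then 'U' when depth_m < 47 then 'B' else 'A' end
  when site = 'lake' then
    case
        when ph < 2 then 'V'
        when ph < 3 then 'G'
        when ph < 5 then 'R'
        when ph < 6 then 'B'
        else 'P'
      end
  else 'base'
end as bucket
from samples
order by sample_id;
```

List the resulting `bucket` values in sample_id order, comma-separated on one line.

base, base, R, base, base, base, base, P, P, U, base, base

sample_id=50: site='rain' → outer ELSE → base
sample_id=51: site='tap' → outer ELSE → base
sample_id=52: site='lake' → inner[ph < 5] → R
sample_id=53: site='rain' → outer ELSE → base
sample_id=54: site='rain' → outer ELSE → base
sample_id=55: site='rain' → outer ELSE → base
sample_id=56: site='sea' → outer ELSE → base
sample_id=57: site='lake' → inner[ELSE] → P
sample_id=58: site='lake' → inner[ELSE] → P
sample_id=59: site='river' → inner[depth_m < 43] → U
sample_id=60: site='sea' → outer ELSE → base
sample_id=61: site='rain' → outer ELSE → base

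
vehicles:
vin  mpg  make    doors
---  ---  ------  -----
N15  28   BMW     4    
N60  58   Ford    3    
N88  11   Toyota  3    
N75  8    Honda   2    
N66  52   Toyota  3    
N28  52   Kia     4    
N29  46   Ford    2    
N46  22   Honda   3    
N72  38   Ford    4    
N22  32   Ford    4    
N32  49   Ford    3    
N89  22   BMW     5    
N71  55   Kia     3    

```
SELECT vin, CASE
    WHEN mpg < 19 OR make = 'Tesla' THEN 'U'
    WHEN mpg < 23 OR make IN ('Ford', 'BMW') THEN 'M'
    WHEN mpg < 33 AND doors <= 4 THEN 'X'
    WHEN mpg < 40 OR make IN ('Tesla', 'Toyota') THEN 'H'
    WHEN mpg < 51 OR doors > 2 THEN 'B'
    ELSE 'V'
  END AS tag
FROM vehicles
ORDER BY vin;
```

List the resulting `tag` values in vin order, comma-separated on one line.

vin=N15: mpg < 23 OR make IN ('Ford', 'BMW') → M
vin=N22: mpg < 23 OR make IN ('Ford', 'BMW') → M
vin=N28: mpg < 51 OR doors > 2 → B
vin=N29: mpg < 23 OR make IN ('Ford', 'BMW') → M
vin=N32: mpg < 23 OR make IN ('Ford', 'BMW') → M
vin=N46: mpg < 23 OR make IN ('Ford', 'BMW') → M
vin=N60: mpg < 23 OR make IN ('Ford', 'BMW') → M
vin=N66: mpg < 40 OR make IN ('Tesla', 'Toyota') → H
vin=N71: mpg < 51 OR doors > 2 → B
vin=N72: mpg < 23 OR make IN ('Ford', 'BMW') → M
vin=N75: mpg < 19 OR make = 'Tesla' → U
vin=N88: mpg < 19 OR make = 'Tesla' → U
vin=N89: mpg < 23 OR make IN ('Ford', 'BMW') → M

M, M, B, M, M, M, M, H, B, M, U, U, M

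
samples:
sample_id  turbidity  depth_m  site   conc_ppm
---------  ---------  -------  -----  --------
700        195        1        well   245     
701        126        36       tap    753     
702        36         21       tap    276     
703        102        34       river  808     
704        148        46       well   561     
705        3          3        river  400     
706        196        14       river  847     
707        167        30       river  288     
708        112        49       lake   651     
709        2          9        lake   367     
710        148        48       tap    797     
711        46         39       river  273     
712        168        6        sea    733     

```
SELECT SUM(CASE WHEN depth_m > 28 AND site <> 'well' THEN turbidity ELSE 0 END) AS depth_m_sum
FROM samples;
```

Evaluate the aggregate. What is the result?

sample_id=700: ✗
sample_id=701: ✓ → 126
sample_id=702: ✗
sample_id=703: ✓ → 102
sample_id=704: ✗
sample_id=705: ✗
sample_id=706: ✗
sample_id=707: ✓ → 167
sample_id=708: ✓ → 112
sample_id=709: ✗
sample_id=710: ✓ → 148
sample_id=711: ✓ → 46
sample_id=712: ✗
depth_m_sum = 126 + 102 + 167 + 112 + 148 + 46 = 701

701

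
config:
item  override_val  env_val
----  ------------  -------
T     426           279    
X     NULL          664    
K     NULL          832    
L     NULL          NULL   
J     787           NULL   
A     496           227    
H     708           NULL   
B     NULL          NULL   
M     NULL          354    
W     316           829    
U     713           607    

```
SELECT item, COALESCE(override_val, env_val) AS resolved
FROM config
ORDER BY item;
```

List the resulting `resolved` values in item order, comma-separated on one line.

496, NULL, 708, 787, 832, NULL, 354, 426, 713, 316, 664

item=A: override_val=496 → 496
item=B: override_val=NULL, env_val=NULL (all NULL) → NULL
item=H: override_val=708 → 708
item=J: override_val=787 → 787
item=K: override_val=NULL, env_val=832 → 832
item=L: override_val=NULL, env_val=NULL (all NULL) → NULL
item=M: override_val=NULL, env_val=354 → 354
item=T: override_val=426 → 426
item=U: override_val=713 → 713
item=W: override_val=316 → 316
item=X: override_val=NULL, env_val=664 → 664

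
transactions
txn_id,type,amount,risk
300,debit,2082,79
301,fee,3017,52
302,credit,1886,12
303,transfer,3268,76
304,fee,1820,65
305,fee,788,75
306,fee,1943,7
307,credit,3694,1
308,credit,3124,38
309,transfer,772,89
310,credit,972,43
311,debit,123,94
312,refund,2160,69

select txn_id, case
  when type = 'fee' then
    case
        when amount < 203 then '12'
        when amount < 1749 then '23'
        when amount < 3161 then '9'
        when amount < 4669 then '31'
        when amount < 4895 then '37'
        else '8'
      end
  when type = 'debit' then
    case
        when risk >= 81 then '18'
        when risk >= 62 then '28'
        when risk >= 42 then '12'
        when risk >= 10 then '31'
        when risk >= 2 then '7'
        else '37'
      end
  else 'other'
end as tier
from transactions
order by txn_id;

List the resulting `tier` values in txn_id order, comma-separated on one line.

28, 9, other, other, 9, 23, 9, other, other, other, other, 18, other

txn_id=300: type='debit' → inner[risk >= 62] → 28
txn_id=301: type='fee' → inner[amount < 3161] → 9
txn_id=302: type='credit' → outer ELSE → other
txn_id=303: type='transfer' → outer ELSE → other
txn_id=304: type='fee' → inner[amount < 3161] → 9
txn_id=305: type='fee' → inner[amount < 1749] → 23
txn_id=306: type='fee' → inner[amount < 3161] → 9
txn_id=307: type='credit' → outer ELSE → other
txn_id=308: type='credit' → outer ELSE → other
txn_id=309: type='transfer' → outer ELSE → other
txn_id=310: type='credit' → outer ELSE → other
txn_id=311: type='debit' → inner[risk >= 81] → 18
txn_id=312: type='refund' → outer ELSE → other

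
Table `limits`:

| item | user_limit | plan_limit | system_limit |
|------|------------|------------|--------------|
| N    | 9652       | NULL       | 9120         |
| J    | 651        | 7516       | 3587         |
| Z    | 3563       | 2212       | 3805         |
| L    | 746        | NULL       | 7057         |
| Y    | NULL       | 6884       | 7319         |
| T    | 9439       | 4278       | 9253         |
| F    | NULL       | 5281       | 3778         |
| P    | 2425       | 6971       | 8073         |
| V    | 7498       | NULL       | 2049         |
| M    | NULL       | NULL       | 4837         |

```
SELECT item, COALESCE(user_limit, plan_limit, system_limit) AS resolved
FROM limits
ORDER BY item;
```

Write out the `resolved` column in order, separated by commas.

5281, 651, 746, 4837, 9652, 2425, 9439, 7498, 6884, 3563

item=F: user_limit=NULL, plan_limit=5281 → 5281
item=J: user_limit=651 → 651
item=L: user_limit=746 → 746
item=M: user_limit=NULL, plan_limit=NULL, system_limit=4837 → 4837
item=N: user_limit=9652 → 9652
item=P: user_limit=2425 → 2425
item=T: user_limit=9439 → 9439
item=V: user_limit=7498 → 7498
item=Y: user_limit=NULL, plan_limit=6884 → 6884
item=Z: user_limit=3563 → 3563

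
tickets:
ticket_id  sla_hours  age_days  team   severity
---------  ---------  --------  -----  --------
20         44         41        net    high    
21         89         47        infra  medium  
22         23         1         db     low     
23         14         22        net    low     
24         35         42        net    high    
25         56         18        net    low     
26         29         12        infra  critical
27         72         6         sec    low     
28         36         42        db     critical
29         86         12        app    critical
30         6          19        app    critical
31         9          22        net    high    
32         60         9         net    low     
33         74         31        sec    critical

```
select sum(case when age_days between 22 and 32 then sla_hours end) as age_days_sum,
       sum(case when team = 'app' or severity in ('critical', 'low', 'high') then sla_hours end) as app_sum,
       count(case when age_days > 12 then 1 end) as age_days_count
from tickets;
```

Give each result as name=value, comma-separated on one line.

age_days_sum=97, app_sum=544, age_days_count=9

[age_days_sum: age_days between 22 and 32]
ticket_id=20: ✗
ticket_id=21: ✗
ticket_id=22: ✗
ticket_id=23: ✓ → 14
ticket_id=24: ✗
ticket_id=25: ✗
ticket_id=26: ✗
ticket_id=27: ✗
ticket_id=28: ✗
ticket_id=29: ✗
ticket_id=30: ✗
ticket_id=31: ✓ → 9
ticket_id=32: ✗
ticket_id=33: ✓ → 74
age_days_sum = 14 + 9 + 74 = 97
—
[app_sum: team = 'app' or severity in ('critical', 'low', 'high')]
ticket_id=20: ✓ → 44
ticket_id=21: ✗
ticket_id=22: ✓ → 23
ticket_id=23: ✓ → 14
ticket_id=24: ✓ → 35
ticket_id=25: ✓ → 56
ticket_id=26: ✓ → 29
ticket_id=27: ✓ → 72
ticket_id=28: ✓ → 36
ticket_id=29: ✓ → 86
ticket_id=30: ✓ → 6
ticket_id=31: ✓ → 9
ticket_id=32: ✓ → 60
ticket_id=33: ✓ → 74
app_sum = 44 + 23 + 14 + 35 + 56 + 29 + 72 + 36 + 86 + 6 + 9 + 60 + 74 = 544
—
[age_days_count: age_days > 12]
ticket_id=20: ✓ → 1
ticket_id=21: ✓ → 1
ticket_id=22: ✗
ticket_id=23: ✓ → 1
ticket_id=24: ✓ → 1
ticket_id=25: ✓ → 1
ticket_id=26: ✗
ticket_id=27: ✗
ticket_id=28: ✓ → 1
ticket_id=29: ✗
ticket_id=30: ✓ → 1
ticket_id=31: ✓ → 1
ticket_id=32: ✗
ticket_id=33: ✓ → 1
age_days_count = COUNT(1, 1, 1, 1, 1, 1, 1, 1, 1) = 9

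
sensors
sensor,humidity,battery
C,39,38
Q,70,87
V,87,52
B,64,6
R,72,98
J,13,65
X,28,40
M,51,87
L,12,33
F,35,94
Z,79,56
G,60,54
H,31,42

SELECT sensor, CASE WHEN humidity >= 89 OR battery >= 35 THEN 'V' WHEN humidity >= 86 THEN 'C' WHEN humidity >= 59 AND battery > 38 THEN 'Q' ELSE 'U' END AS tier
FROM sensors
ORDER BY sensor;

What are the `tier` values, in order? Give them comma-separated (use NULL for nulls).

U, V, V, V, V, V, U, V, V, V, V, V, V

sensor=B: ELSE → U
sensor=C: humidity >= 89 OR battery >= 35 → V
sensor=F: humidity >= 89 OR battery >= 35 → V
sensor=G: humidity >= 89 OR battery >= 35 → V
sensor=H: humidity >= 89 OR battery >= 35 → V
sensor=J: humidity >= 89 OR battery >= 35 → V
sensor=L: ELSE → U
sensor=M: humidity >= 89 OR battery >= 35 → V
sensor=Q: humidity >= 89 OR battery >= 35 → V
sensor=R: humidity >= 89 OR battery >= 35 → V
sensor=V: humidity >= 89 OR battery >= 35 → V
sensor=X: humidity >= 89 OR battery >= 35 → V
sensor=Z: humidity >= 89 OR battery >= 35 → V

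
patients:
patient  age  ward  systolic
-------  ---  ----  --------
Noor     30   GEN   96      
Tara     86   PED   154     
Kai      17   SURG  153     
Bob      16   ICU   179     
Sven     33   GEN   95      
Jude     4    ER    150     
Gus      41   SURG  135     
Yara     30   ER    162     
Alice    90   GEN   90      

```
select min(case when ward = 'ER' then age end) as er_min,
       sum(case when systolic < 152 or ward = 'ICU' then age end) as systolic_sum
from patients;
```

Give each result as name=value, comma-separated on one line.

er_min=4, systolic_sum=214

[er_min: ward = 'ER']
patient=Noor: ✗
patient=Tara: ✗
patient=Kai: ✗
patient=Bob: ✗
patient=Sven: ✗
patient=Jude: ✓ → 4
patient=Gus: ✗
patient=Yara: ✓ → 30
patient=Alice: ✗
er_min = MIN(4, 30) = 4
—
[systolic_sum: systolic < 152 or ward = 'ICU']
patient=Noor: ✓ → 30
patient=Tara: ✗
patient=Kai: ✗
patient=Bob: ✓ → 16
patient=Sven: ✓ → 33
patient=Jude: ✓ → 4
patient=Gus: ✓ → 41
patient=Yara: ✗
patient=Alice: ✓ → 90
systolic_sum = 30 + 16 + 33 + 4 + 41 + 90 = 214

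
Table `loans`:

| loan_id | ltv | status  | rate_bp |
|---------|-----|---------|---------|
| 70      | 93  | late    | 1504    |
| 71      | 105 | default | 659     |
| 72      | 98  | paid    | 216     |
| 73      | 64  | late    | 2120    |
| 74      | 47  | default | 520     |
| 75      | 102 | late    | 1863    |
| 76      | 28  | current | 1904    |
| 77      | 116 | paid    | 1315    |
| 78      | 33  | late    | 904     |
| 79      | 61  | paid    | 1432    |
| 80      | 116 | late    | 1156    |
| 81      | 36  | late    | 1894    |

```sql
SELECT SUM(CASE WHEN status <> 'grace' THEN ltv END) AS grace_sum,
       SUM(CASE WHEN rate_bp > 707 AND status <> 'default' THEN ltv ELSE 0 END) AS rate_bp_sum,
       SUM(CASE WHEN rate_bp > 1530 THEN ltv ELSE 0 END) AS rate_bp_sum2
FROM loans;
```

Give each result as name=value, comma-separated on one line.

grace_sum=899, rate_bp_sum=649, rate_bp_sum2=230

[grace_sum: status <> 'grace']
loan_id=70: ✓ → 93
loan_id=71: ✓ → 105
loan_id=72: ✓ → 98
loan_id=73: ✓ → 64
loan_id=74: ✓ → 47
loan_id=75: ✓ → 102
loan_id=76: ✓ → 28
loan_id=77: ✓ → 116
loan_id=78: ✓ → 33
loan_id=79: ✓ → 61
loan_id=80: ✓ → 116
loan_id=81: ✓ → 36
grace_sum = 93 + 105 + 98 + 64 + 47 + 102 + 28 + 116 + 33 + 61 + 116 + 36 = 899
—
[rate_bp_sum: rate_bp > 707 AND status <> 'default']
loan_id=70: ✓ → 93
loan_id=71: ✗
loan_id=72: ✗
loan_id=73: ✓ → 64
loan_id=74: ✗
loan_id=75: ✓ → 102
loan_id=76: ✓ → 28
loan_id=77: ✓ → 116
loan_id=78: ✓ → 33
loan_id=79: ✓ → 61
loan_id=80: ✓ → 116
loan_id=81: ✓ → 36
rate_bp_sum = 93 + 64 + 102 + 28 + 116 + 33 + 61 + 116 + 36 = 649
—
[rate_bp_sum2: rate_bp > 1530]
loan_id=70: ✗
loan_id=71: ✗
loan_id=72: ✗
loan_id=73: ✓ → 64
loan_id=74: ✗
loan_id=75: ✓ → 102
loan_id=76: ✓ → 28
loan_id=77: ✗
loan_id=78: ✗
loan_id=79: ✗
loan_id=80: ✗
loan_id=81: ✓ → 36
rate_bp_sum2 = 64 + 102 + 28 + 36 = 230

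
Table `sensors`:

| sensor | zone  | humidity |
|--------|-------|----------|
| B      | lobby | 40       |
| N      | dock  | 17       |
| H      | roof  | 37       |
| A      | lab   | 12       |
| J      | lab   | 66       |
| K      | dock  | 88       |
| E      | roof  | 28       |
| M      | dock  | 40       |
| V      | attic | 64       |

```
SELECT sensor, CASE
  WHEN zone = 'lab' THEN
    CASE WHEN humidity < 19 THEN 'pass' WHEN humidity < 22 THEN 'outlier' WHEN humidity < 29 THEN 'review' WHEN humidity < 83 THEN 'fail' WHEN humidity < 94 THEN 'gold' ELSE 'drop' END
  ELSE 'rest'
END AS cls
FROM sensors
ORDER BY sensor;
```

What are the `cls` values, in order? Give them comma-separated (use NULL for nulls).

pass, rest, rest, rest, fail, rest, rest, rest, rest

sensor=A: zone='lab' → inner[humidity < 19] → pass
sensor=B: zone='lobby' → outer ELSE → rest
sensor=E: zone='roof' → outer ELSE → rest
sensor=H: zone='roof' → outer ELSE → rest
sensor=J: zone='lab' → inner[humidity < 83] → fail
sensor=K: zone='dock' → outer ELSE → rest
sensor=M: zone='dock' → outer ELSE → rest
sensor=N: zone='dock' → outer ELSE → rest
sensor=V: zone='attic' → outer ELSE → rest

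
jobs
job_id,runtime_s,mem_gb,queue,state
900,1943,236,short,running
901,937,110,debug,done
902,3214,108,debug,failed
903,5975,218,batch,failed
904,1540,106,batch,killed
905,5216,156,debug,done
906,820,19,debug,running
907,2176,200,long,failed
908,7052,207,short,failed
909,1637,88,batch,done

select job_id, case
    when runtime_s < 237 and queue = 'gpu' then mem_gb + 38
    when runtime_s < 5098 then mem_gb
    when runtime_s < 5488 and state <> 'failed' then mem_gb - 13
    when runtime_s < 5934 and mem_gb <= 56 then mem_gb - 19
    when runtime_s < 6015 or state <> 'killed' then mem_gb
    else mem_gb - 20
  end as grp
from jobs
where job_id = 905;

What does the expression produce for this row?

143

job_id = 905: runtime_s=5216, mem_gb=156, queue=debug, state=done.
runtime_s < 237 and queue = 'gpu' → false
runtime_s < 5098 → false
runtime_s < 5488 and state <> 'failed' → true → 143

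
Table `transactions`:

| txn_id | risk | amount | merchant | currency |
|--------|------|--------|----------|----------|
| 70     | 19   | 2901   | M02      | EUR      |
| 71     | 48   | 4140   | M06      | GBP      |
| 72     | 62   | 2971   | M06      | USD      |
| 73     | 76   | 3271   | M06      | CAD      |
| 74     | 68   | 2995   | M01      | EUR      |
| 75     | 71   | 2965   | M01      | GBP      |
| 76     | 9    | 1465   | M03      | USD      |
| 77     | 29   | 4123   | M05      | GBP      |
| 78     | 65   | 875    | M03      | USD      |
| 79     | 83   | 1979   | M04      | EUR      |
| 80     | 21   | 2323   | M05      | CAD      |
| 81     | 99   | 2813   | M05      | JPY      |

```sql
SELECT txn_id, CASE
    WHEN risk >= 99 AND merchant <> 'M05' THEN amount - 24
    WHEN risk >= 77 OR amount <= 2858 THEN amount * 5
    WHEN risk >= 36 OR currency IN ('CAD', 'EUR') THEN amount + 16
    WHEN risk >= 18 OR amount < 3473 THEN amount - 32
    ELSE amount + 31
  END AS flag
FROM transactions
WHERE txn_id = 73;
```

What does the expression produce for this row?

txn_id = 73: risk=76, amount=3271, merchant=M06, currency=CAD.
risk >= 99 AND merchant <> 'M05' → false
risk >= 77 OR amount <= 2858 → false
risk >= 36 OR currency IN ('CAD', 'EUR') → true → 3287

3287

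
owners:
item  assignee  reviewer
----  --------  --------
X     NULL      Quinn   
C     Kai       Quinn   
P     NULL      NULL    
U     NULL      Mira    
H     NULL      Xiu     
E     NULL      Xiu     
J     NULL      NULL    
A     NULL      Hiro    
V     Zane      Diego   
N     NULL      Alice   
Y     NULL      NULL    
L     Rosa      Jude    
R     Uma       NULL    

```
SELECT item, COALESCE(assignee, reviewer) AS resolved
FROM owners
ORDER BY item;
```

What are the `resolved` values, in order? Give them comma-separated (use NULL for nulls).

item=A: assignee=NULL, reviewer=Hiro → Hiro
item=C: assignee=Kai → Kai
item=E: assignee=NULL, reviewer=Xiu → Xiu
item=H: assignee=NULL, reviewer=Xiu → Xiu
item=J: assignee=NULL, reviewer=NULL (all NULL) → NULL
item=L: assignee=Rosa → Rosa
item=N: assignee=NULL, reviewer=Alice → Alice
item=P: assignee=NULL, reviewer=NULL (all NULL) → NULL
item=R: assignee=Uma → Uma
item=U: assignee=NULL, reviewer=Mira → Mira
item=V: assignee=Zane → Zane
item=X: assignee=NULL, reviewer=Quinn → Quinn
item=Y: assignee=NULL, reviewer=NULL (all NULL) → NULL

Hiro, Kai, Xiu, Xiu, NULL, Rosa, Alice, NULL, Uma, Mira, Zane, Quinn, NULL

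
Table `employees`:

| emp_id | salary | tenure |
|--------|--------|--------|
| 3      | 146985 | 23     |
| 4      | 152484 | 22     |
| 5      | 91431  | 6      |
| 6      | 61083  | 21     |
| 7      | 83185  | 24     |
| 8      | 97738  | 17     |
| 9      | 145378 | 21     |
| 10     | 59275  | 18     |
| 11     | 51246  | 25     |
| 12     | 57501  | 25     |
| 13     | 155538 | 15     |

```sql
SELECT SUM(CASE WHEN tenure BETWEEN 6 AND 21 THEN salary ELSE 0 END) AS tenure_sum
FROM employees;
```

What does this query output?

emp_id=3: ✗
emp_id=4: ✗
emp_id=5: ✓ → 91431
emp_id=6: ✓ → 61083
emp_id=7: ✗
emp_id=8: ✓ → 97738
emp_id=9: ✓ → 145378
emp_id=10: ✓ → 59275
emp_id=11: ✗
emp_id=12: ✗
emp_id=13: ✓ → 155538
tenure_sum = 91431 + 61083 + 97738 + 145378 + 59275 + 155538 = 610443

610443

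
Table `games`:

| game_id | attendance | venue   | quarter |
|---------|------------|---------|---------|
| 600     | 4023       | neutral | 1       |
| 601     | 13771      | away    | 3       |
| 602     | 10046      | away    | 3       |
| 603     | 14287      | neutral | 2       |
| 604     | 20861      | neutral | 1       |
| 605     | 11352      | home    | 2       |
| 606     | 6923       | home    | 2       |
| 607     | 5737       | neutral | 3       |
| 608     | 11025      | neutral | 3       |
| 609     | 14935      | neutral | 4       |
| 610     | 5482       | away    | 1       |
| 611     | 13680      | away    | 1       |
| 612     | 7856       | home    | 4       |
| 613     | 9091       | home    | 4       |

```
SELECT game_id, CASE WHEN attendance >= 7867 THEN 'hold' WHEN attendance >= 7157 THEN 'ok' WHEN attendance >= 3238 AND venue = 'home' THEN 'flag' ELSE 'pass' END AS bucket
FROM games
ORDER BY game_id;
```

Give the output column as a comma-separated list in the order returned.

pass, hold, hold, hold, hold, hold, flag, pass, hold, hold, pass, hold, ok, hold

game_id=600: ELSE → pass
game_id=601: attendance >= 7867 → hold
game_id=602: attendance >= 7867 → hold
game_id=603: attendance >= 7867 → hold
game_id=604: attendance >= 7867 → hold
game_id=605: attendance >= 7867 → hold
game_id=606: attendance >= 3238 AND venue = 'home' → flag
game_id=607: ELSE → pass
game_id=608: attendance >= 7867 → hold
game_id=609: attendance >= 7867 → hold
game_id=610: ELSE → pass
game_id=611: attendance >= 7867 → hold
game_id=612: attendance >= 7157 → ok
game_id=613: attendance >= 7867 → hold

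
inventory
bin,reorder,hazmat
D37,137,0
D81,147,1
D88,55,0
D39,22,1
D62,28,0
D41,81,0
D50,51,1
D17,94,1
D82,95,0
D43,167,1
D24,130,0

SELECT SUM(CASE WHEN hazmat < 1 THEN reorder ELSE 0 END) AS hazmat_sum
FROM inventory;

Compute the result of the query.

526

bin=D37: ✓ → 137
bin=D81: ✗
bin=D88: ✓ → 55
bin=D39: ✗
bin=D62: ✓ → 28
bin=D41: ✓ → 81
bin=D50: ✗
bin=D17: ✗
bin=D82: ✓ → 95
bin=D43: ✗
bin=D24: ✓ → 130
hazmat_sum = 137 + 55 + 28 + 81 + 95 + 130 = 526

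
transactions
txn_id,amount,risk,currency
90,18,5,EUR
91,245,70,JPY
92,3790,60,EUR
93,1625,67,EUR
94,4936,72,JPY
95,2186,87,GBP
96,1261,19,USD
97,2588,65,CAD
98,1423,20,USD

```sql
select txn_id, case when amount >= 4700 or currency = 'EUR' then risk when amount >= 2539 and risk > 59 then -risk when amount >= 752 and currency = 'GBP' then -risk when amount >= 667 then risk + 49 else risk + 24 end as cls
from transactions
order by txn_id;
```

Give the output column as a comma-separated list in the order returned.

5, 94, 60, 67, 72, -87, 68, -65, 69

txn_id=90: amount >= 4700 or currency = 'EUR' → 5
txn_id=91: ELSE → 94
txn_id=92: amount >= 4700 or currency = 'EUR' → 60
txn_id=93: amount >= 4700 or currency = 'EUR' → 67
txn_id=94: amount >= 4700 or currency = 'EUR' → 72
txn_id=95: amount >= 752 and currency = 'GBP' → -87
txn_id=96: amount >= 667 → 68
txn_id=97: amount >= 2539 and risk > 59 → -65
txn_id=98: amount >= 667 → 69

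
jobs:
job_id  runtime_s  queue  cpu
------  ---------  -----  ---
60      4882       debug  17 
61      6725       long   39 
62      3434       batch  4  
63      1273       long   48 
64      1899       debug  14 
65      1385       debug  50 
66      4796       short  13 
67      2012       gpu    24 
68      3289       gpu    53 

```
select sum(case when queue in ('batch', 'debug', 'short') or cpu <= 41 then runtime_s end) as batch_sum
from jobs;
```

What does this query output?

25133

job_id=60: ✓ → 4882
job_id=61: ✓ → 6725
job_id=62: ✓ → 3434
job_id=63: ✗
job_id=64: ✓ → 1899
job_id=65: ✓ → 1385
job_id=66: ✓ → 4796
job_id=67: ✓ → 2012
job_id=68: ✗
batch_sum = 4882 + 6725 + 3434 + 1899 + 1385 + 4796 + 2012 = 25133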